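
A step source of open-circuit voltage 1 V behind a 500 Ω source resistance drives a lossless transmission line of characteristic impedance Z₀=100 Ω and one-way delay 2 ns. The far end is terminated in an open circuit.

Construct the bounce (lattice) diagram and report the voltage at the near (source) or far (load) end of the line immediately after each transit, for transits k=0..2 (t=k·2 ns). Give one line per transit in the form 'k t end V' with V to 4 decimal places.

0 0 source 0.1667
1 2 load 0.3333
2 4 source 0.4444

Γ_L=1.000000, Γ_S=0.666667; launch V₁=1·100/600=0.166667
k=0 src: V=0.1667
k=1 load: inc=0.166667, refl=0.166667·1.000000=0.1667; V=0.000000+0.166667+0.166667=0.3333
k=2 src: inc=0.166667, refl=0.166667·0.666667=0.1111; V=0.166667+0.166667+0.111111=0.4444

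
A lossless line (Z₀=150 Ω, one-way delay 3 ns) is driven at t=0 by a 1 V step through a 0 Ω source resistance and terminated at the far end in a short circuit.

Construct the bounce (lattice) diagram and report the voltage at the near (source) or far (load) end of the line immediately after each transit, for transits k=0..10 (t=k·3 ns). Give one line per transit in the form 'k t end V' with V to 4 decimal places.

0 0 source 1.0000
1 3 load 0.0000
2 6 source 1.0000
3 9 load 0.0000
4 12 source 1.0000
5 15 load 0.0000
6 18 source 1.0000
7 21 load 0.0000
8 24 source 1.0000
9 27 load 0.0000
10 30 source 1.0000

Γ_L=-1.000000, Γ_S=-1.000000; launch V₁=1·150/150=1.000000
k=0 src: V=1.0000
k=1 load: inc=1.000000, refl=1.000000·-1.000000=-1.0000; V=0.000000+1.000000+-1.000000=0.0000
k=2 src: inc=-1.000000, refl=-1.000000·-1.000000=1.0000; V=1.000000+-1.000000+1.000000=1.0000
k=3 load: inc=1.000000, refl=1.000000·-1.000000=-1.0000; V=0.000000+1.000000+-1.000000=0.0000
k=4 src: inc=-1.000000, refl=-1.000000·-1.000000=1.0000; V=1.000000+-1.000000+1.000000=1.0000
k=5 load: inc=1.000000, refl=1.000000·-1.000000=-1.0000; V=0.000000+1.000000+-1.000000=0.0000
k=6 src: inc=-1.000000, refl=-1.000000·-1.000000=1.0000; V=1.000000+-1.000000+1.000000=1.0000
k=7 load: inc=1.000000, refl=1.000000·-1.000000=-1.0000; V=0.000000+1.000000+-1.000000=0.0000
k=8 src: inc=-1.000000, refl=-1.000000·-1.000000=1.0000; V=1.000000+-1.000000+1.000000=1.0000
k=9 load: inc=1.000000, refl=1.000000·-1.000000=-1.0000; V=0.000000+1.000000+-1.000000=0.0000
k=10 src: inc=-1.000000, refl=-1.000000·-1.000000=1.0000; V=1.000000+-1.000000+1.000000=1.0000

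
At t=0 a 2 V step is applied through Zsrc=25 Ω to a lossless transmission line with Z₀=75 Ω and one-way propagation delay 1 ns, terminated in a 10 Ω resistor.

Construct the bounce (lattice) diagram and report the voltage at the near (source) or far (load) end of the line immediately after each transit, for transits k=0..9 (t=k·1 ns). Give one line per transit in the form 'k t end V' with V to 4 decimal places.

Γ_L=-0.764706, Γ_S=-0.500000; launch V₁=2·75/100=1.500000
k=0 src: V=1.5000
k=1 load: inc=1.500000, refl=1.500000·-0.764706=-1.1471; V=0.000000+1.500000+-1.147059=0.3529
k=2 src: inc=-1.147059, refl=-1.147059·-0.500000=0.5735; V=1.500000+-1.147059+0.573529=0.9265
k=3 load: inc=0.573529, refl=0.573529·-0.764706=-0.4386; V=0.352941+0.573529+-0.438581=0.4879
k=4 src: inc=-0.438581, refl=-0.438581·-0.500000=0.2193; V=0.926471+-0.438581+0.219291=0.7072
k=5 load: inc=0.219291, refl=0.219291·-0.764706=-0.1677; V=0.487889+0.219291+-0.167693=0.5395
k=6 src: inc=-0.167693, refl=-0.167693·-0.500000=0.0838; V=0.707180+-0.167693+0.083846=0.6233
k=7 load: inc=0.083846, refl=0.083846·-0.764706=-0.0641; V=0.539487+0.083846+-0.064118=0.5592
k=8 src: inc=-0.064118, refl=-0.064118·-0.500000=0.0321; V=0.623334+-0.064118+0.032059=0.5913
k=9 load: inc=0.032059, refl=0.032059·-0.764706=-0.0245; V=0.559216+0.032059+-0.024516=0.5668

0 0 source 1.5000
1 1 load 0.3529
2 2 source 0.9265
3 3 load 0.4879
4 4 source 0.7072
5 5 load 0.5395
6 6 source 0.6233
7 7 load 0.5592
8 8 source 0.5913
9 9 load 0.5668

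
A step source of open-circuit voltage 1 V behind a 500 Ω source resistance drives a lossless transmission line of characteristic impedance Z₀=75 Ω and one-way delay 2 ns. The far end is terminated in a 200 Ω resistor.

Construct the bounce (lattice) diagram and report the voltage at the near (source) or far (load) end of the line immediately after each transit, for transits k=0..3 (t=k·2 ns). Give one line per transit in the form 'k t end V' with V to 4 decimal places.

0 0 source 0.1304
1 2 load 0.1897
2 4 source 0.2335
3 6 load 0.2535

Γ_L=0.454545, Γ_S=0.739130; launch V₁=1·75/575=0.130435
k=0 src: V=0.1304
k=1 load: inc=0.130435, refl=0.130435·0.454545=0.0593; V=0.000000+0.130435+0.059289=0.1897
k=2 src: inc=0.059289, refl=0.059289·0.739130=0.0438; V=0.130435+0.059289+0.043822=0.2335
k=3 load: inc=0.043822, refl=0.043822·0.454545=0.0199; V=0.189723+0.043822+0.019919=0.2535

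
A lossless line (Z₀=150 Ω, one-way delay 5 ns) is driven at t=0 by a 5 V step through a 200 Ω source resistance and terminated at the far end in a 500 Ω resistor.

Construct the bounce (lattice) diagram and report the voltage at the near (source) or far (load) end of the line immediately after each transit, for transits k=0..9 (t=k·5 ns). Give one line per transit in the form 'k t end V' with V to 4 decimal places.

0 0 source 2.1429
1 5 load 3.2967
2 10 source 3.4615
3 15 load 3.5503
4 20 source 3.5630
5 25 load 3.5698
6 30 source 3.5708
7 35 load 3.5713
8 40 source 3.5714
9 45 load 3.5714

Γ_L=0.538462, Γ_S=0.142857; launch V₁=5·150/350=2.142857
k=0 src: V=2.1429
k=1 load: inc=2.142857, refl=2.142857·0.538462=1.1538; V=0.000000+2.142857+1.153846=3.2967
k=2 src: inc=1.153846, refl=1.153846·0.142857=0.1648; V=2.142857+1.153846+0.164835=3.4615
k=3 load: inc=0.164835, refl=0.164835·0.538462=0.0888; V=3.296703+0.164835+0.088757=3.5503
k=4 src: inc=0.088757, refl=0.088757·0.142857=0.0127; V=3.461538+0.088757+0.012680=3.5630
k=5 load: inc=0.012680, refl=0.012680·0.538462=0.0068; V=3.550296+0.012680+0.006827=3.5698
k=6 src: inc=0.006827, refl=0.006827·0.142857=0.0010; V=3.562975+0.006827+0.000975=3.5708
k=7 load: inc=0.000975, refl=0.000975·0.538462=0.0005; V=3.569803+0.000975+0.000525=3.5713
k=8 src: inc=0.000525, refl=0.000525·0.142857=0.0001; V=3.570778+0.000525+0.000075=3.5714
k=9 load: inc=0.000075, refl=0.000075·0.538462=0.0000; V=3.571304+0.000075+0.000040=3.5714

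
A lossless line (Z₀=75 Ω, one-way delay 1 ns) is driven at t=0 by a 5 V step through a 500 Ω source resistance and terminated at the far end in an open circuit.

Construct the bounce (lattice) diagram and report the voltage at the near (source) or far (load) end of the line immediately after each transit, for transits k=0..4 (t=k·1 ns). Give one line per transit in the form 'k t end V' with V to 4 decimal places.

0 0 source 0.6522
1 1 load 1.3043
2 2 source 1.7864
3 3 load 2.2684
4 4 source 2.6247

Γ_L=1.000000, Γ_S=0.739130; launch V₁=5·75/575=0.652174
k=0 src: V=0.6522
k=1 load: inc=0.652174, refl=0.652174·1.000000=0.6522; V=0.000000+0.652174+0.652174=1.3043
k=2 src: inc=0.652174, refl=0.652174·0.739130=0.4820; V=0.652174+0.652174+0.482042=1.7864
k=3 load: inc=0.482042, refl=0.482042·1.000000=0.4820; V=1.304348+0.482042+0.482042=2.2684
k=4 src: inc=0.482042, refl=0.482042·0.739130=0.3563; V=1.786389+0.482042+0.356292=2.6247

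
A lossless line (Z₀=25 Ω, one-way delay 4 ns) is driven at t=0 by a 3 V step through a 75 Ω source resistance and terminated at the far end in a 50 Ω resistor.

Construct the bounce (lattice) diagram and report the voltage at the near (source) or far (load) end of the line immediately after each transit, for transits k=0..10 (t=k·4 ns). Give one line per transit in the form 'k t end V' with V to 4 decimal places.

Γ_L=0.333333, Γ_S=0.500000; launch V₁=3·25/100=0.750000
k=0 src: V=0.7500
k=1 load: inc=0.750000, refl=0.750000·0.333333=0.2500; V=0.000000+0.750000+0.250000=1.0000
k=2 src: inc=0.250000, refl=0.250000·0.500000=0.1250; V=0.750000+0.250000+0.125000=1.1250
k=3 load: inc=0.125000, refl=0.125000·0.333333=0.0417; V=1.000000+0.125000+0.041667=1.1667
k=4 src: inc=0.041667, refl=0.041667·0.500000=0.0208; V=1.125000+0.041667+0.020833=1.1875
k=5 load: inc=0.020833, refl=0.020833·0.333333=0.0069; V=1.166667+0.020833+0.006944=1.1944
k=6 src: inc=0.006944, refl=0.006944·0.500000=0.0035; V=1.187500+0.006944+0.003472=1.1979
k=7 load: inc=0.003472, refl=0.003472·0.333333=0.0012; V=1.194444+0.003472+0.001157=1.1991
k=8 src: inc=0.001157, refl=0.001157·0.500000=0.0006; V=1.197917+0.001157+0.000579=1.1997
k=9 load: inc=0.000579, refl=0.000579·0.333333=0.0002; V=1.199074+0.000579+0.000193=1.1998
k=10 src: inc=0.000193, refl=0.000193·0.500000=0.0001; V=1.199653+0.000193+0.000096=1.1999

0 0 source 0.7500
1 4 load 1.0000
2 8 source 1.1250
3 12 load 1.1667
4 16 source 1.1875
5 20 load 1.1944
6 24 source 1.1979
7 28 load 1.1991
8 32 source 1.1997
9 36 load 1.1998
10 40 source 1.1999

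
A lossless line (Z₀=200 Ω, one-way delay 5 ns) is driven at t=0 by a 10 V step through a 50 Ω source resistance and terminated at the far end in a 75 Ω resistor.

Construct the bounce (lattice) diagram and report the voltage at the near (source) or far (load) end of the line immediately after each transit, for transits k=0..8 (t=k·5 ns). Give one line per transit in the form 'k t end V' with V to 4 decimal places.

0 0 source 8.0000
1 5 load 4.3636
2 10 source 6.5455
3 15 load 5.5537
4 20 source 6.1488
5 25 load 5.8783
6 30 source 6.0406
7 35 load 5.9668
8 40 source 6.0111

Γ_L=-0.454545, Γ_S=-0.600000; launch V₁=10·200/250=8.000000
k=0 src: V=8.0000
k=1 load: inc=8.000000, refl=8.000000·-0.454545=-3.6364; V=0.000000+8.000000+-3.636364=4.3636
k=2 src: inc=-3.636364, refl=-3.636364·-0.600000=2.1818; V=8.000000+-3.636364+2.181818=6.5455
k=3 load: inc=2.181818, refl=2.181818·-0.454545=-0.9917; V=4.363636+2.181818+-0.991736=5.5537
k=4 src: inc=-0.991736, refl=-0.991736·-0.600000=0.5950; V=6.545455+-0.991736+0.595041=6.1488
k=5 load: inc=0.595041, refl=0.595041·-0.454545=-0.2705; V=5.553719+0.595041+-0.270473=5.8783
k=6 src: inc=-0.270473, refl=-0.270473·-0.600000=0.1623; V=6.148760+-0.270473+0.162284=6.0406
k=7 load: inc=0.162284, refl=0.162284·-0.454545=-0.0738; V=5.878287+0.162284+-0.073765=5.9668
k=8 src: inc=-0.073765, refl=-0.073765·-0.600000=0.0443; V=6.040571+-0.073765+0.044259=6.0111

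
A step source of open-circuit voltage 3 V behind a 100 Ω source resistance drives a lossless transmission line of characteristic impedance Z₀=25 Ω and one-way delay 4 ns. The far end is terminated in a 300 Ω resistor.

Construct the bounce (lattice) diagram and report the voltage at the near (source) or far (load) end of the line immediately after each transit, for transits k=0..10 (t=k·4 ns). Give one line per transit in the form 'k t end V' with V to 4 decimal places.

0 0 source 0.6000
1 4 load 1.1077
2 8 source 1.4123
3 12 load 1.6701
4 16 source 1.8247
5 20 load 1.9556
6 24 source 2.0341
7 28 load 2.1005
8 32 source 2.1404
9 36 load 2.1741
10 40 source 2.1943

Γ_L=0.846154, Γ_S=0.600000; launch V₁=3·25/125=0.600000
k=0 src: V=0.6000
k=1 load: inc=0.600000, refl=0.600000·0.846154=0.5077; V=0.000000+0.600000+0.507692=1.1077
k=2 src: inc=0.507692, refl=0.507692·0.600000=0.3046; V=0.600000+0.507692+0.304615=1.4123
k=3 load: inc=0.304615, refl=0.304615·0.846154=0.2578; V=1.107692+0.304615+0.257751=1.6701
k=4 src: inc=0.257751, refl=0.257751·0.600000=0.1547; V=1.412308+0.257751+0.154651=1.8247
k=5 load: inc=0.154651, refl=0.154651·0.846154=0.1309; V=1.670059+0.154651+0.130858=1.9556
k=6 src: inc=0.130858, refl=0.130858·0.600000=0.0785; V=1.824710+0.130858+0.078515=2.0341
k=7 load: inc=0.078515, refl=0.078515·0.846154=0.0664; V=1.955569+0.078515+0.066436=2.1005
k=8 src: inc=0.066436, refl=0.066436·0.600000=0.0399; V=2.034084+0.066436+0.039861=2.1404
k=9 load: inc=0.039861, refl=0.039861·0.846154=0.0337; V=2.100519+0.039861+0.033729=2.1741
k=10 src: inc=0.033729, refl=0.033729·0.600000=0.0202; V=2.140381+0.033729+0.020237=2.1943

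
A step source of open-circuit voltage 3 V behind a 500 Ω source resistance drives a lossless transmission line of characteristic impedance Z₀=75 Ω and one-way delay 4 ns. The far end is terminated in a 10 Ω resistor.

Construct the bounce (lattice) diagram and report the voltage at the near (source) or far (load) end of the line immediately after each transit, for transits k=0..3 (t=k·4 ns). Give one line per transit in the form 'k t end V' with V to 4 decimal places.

Γ_L=-0.764706, Γ_S=0.739130; launch V₁=3·75/575=0.391304
k=0 src: V=0.3913
k=1 load: inc=0.391304, refl=0.391304·-0.764706=-0.2992; V=0.000000+0.391304+-0.299233=0.0921
k=2 src: inc=-0.299233, refl=-0.299233·0.739130=-0.2212; V=0.391304+-0.299233+-0.221172=-0.1291
k=3 load: inc=-0.221172, refl=-0.221172·-0.764706=0.1691; V=0.092072+-0.221172+0.169132=0.0400

0 0 source 0.3913
1 4 load 0.0921
2 8 source -0.1291
3 12 load 0.0400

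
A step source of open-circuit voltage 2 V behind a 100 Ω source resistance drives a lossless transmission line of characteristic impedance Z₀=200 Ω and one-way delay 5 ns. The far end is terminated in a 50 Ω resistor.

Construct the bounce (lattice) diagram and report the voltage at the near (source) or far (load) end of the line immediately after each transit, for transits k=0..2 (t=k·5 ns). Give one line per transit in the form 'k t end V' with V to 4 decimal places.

Γ_L=-0.600000, Γ_S=-0.333333; launch V₁=2·200/300=1.333333
k=0 src: V=1.3333
k=1 load: inc=1.333333, refl=1.333333·-0.600000=-0.8000; V=0.000000+1.333333+-0.800000=0.5333
k=2 src: inc=-0.800000, refl=-0.800000·-0.333333=0.2667; V=1.333333+-0.800000+0.266667=0.8000

0 0 source 1.3333
1 5 load 0.5333
2 10 source 0.8000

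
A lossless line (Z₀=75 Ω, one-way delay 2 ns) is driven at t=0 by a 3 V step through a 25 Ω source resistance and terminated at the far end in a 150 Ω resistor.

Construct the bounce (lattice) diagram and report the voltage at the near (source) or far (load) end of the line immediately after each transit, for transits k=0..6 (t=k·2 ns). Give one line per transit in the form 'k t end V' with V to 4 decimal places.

Γ_L=0.333333, Γ_S=-0.500000; launch V₁=3·75/100=2.250000
k=0 src: V=2.2500
k=1 load: inc=2.250000, refl=2.250000·0.333333=0.7500; V=0.000000+2.250000+0.750000=3.0000
k=2 src: inc=0.750000, refl=0.750000·-0.500000=-0.3750; V=2.250000+0.750000+-0.375000=2.6250
k=3 load: inc=-0.375000, refl=-0.375000·0.333333=-0.1250; V=3.000000+-0.375000+-0.125000=2.5000
k=4 src: inc=-0.125000, refl=-0.125000·-0.500000=0.0625; V=2.625000+-0.125000+0.062500=2.5625
k=5 load: inc=0.062500, refl=0.062500·0.333333=0.0208; V=2.500000+0.062500+0.020833=2.5833
k=6 src: inc=0.020833, refl=0.020833·-0.500000=-0.0104; V=2.562500+0.020833+-0.010417=2.5729

0 0 source 2.2500
1 2 load 3.0000
2 4 source 2.6250
3 6 load 2.5000
4 8 source 2.5625
5 10 load 2.5833
6 12 source 2.5729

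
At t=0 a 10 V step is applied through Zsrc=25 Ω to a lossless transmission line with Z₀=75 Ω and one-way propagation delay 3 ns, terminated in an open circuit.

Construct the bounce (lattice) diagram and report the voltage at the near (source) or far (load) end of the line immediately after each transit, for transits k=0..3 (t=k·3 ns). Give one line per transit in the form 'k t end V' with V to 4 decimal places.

Γ_L=1.000000, Γ_S=-0.500000; launch V₁=10·75/100=7.500000
k=0 src: V=7.5000
k=1 load: inc=7.500000, refl=7.500000·1.000000=7.5000; V=0.000000+7.500000+7.500000=15.0000
k=2 src: inc=7.500000, refl=7.500000·-0.500000=-3.7500; V=7.500000+7.500000+-3.750000=11.2500
k=3 load: inc=-3.750000, refl=-3.750000·1.000000=-3.7500; V=15.000000+-3.750000+-3.750000=7.5000

0 0 source 7.5000
1 3 load 15.0000
2 6 source 11.2500
3 9 load 7.5000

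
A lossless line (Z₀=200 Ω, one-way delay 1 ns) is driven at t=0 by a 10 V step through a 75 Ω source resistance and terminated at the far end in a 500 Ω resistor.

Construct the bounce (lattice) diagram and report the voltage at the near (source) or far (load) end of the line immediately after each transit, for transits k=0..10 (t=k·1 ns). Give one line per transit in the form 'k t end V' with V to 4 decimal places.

0 0 source 7.2727
1 1 load 10.3896
2 2 source 8.9728
3 3 load 8.3657
4 4 source 8.6417
5 5 load 8.7599
6 6 source 8.7062
7 7 load 8.6831
8 8 source 8.6936
9 9 load 8.6981
10 10 source 8.6961

Γ_L=0.428571, Γ_S=-0.454545; launch V₁=10·200/275=7.272727
k=0 src: V=7.2727
k=1 load: inc=7.272727, refl=7.272727·0.428571=3.1169; V=0.000000+7.272727+3.116883=10.3896
k=2 src: inc=3.116883, refl=3.116883·-0.454545=-1.4168; V=7.272727+3.116883+-1.416765=8.9728
k=3 load: inc=-1.416765, refl=-1.416765·0.428571=-0.6072; V=10.389610+-1.416765+-0.607185=8.3657
k=4 src: inc=-0.607185, refl=-0.607185·-0.454545=0.2760; V=8.972845+-0.607185+0.275993=8.6417
k=5 load: inc=0.275993, refl=0.275993·0.428571=0.1183; V=8.365660+0.275993+0.118283=8.7599
k=6 src: inc=0.118283, refl=0.118283·-0.454545=-0.0538; V=8.641654+0.118283+-0.053765=8.7062
k=7 load: inc=-0.053765, refl=-0.053765·0.428571=-0.0230; V=8.759936+-0.053765+-0.023042=8.6831
k=8 src: inc=-0.023042, refl=-0.023042·-0.454545=0.0105; V=8.706171+-0.023042+0.010474=8.6936
k=9 load: inc=0.010474, refl=0.010474·0.428571=0.0045; V=8.683129+0.010474+0.004489=8.6981
k=10 src: inc=0.004489, refl=0.004489·-0.454545=-0.0020; V=8.693603+0.004489+-0.002040=8.6961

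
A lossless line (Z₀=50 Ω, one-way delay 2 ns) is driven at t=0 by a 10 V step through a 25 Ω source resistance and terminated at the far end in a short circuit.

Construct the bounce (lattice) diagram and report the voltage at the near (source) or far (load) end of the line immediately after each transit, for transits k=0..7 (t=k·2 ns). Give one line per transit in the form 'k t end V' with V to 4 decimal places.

0 0 source 6.6667
1 2 load 0.0000
2 4 source 2.2222
3 6 load 0.0000
4 8 source 0.7407
5 10 load 0.0000
6 12 source 0.2469
7 14 load 0.0000

Γ_L=-1.000000, Γ_S=-0.333333; launch V₁=10·50/75=6.666667
k=0 src: V=6.6667
k=1 load: inc=6.666667, refl=6.666667·-1.000000=-6.6667; V=0.000000+6.666667+-6.666667=0.0000
k=2 src: inc=-6.666667, refl=-6.666667·-0.333333=2.2222; V=6.666667+-6.666667+2.222222=2.2222
k=3 load: inc=2.222222, refl=2.222222·-1.000000=-2.2222; V=0.000000+2.222222+-2.222222=0.0000
k=4 src: inc=-2.222222, refl=-2.222222·-0.333333=0.7407; V=2.222222+-2.222222+0.740741=0.7407
k=5 load: inc=0.740741, refl=0.740741·-1.000000=-0.7407; V=0.000000+0.740741+-0.740741=0.0000
k=6 src: inc=-0.740741, refl=-0.740741·-0.333333=0.2469; V=0.740741+-0.740741+0.246914=0.2469
k=7 load: inc=0.246914, refl=0.246914·-1.000000=-0.2469; V=0.000000+0.246914+-0.246914=0.0000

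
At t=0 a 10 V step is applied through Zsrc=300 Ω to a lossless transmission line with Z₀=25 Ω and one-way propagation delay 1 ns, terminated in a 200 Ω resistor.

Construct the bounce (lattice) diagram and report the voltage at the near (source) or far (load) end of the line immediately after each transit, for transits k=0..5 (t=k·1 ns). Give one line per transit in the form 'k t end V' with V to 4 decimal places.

0 0 source 0.7692
1 1 load 1.3675
2 2 source 1.8738
3 3 load 2.2675
4 4 source 2.6007
5 5 load 2.8598

Γ_L=0.777778, Γ_S=0.846154; launch V₁=10·25/325=0.769231
k=0 src: V=0.7692
k=1 load: inc=0.769231, refl=0.769231·0.777778=0.5983; V=0.000000+0.769231+0.598291=1.3675
k=2 src: inc=0.598291, refl=0.598291·0.846154=0.5062; V=0.769231+0.598291+0.506246=1.8738
k=3 load: inc=0.506246, refl=0.506246·0.777778=0.3937; V=1.367521+0.506246+0.393747=2.2675
k=4 src: inc=0.393747, refl=0.393747·0.846154=0.3332; V=1.873767+0.393747+0.333170=2.6007
k=5 load: inc=0.333170, refl=0.333170·0.777778=0.2591; V=2.267514+0.333170+0.259133=2.8598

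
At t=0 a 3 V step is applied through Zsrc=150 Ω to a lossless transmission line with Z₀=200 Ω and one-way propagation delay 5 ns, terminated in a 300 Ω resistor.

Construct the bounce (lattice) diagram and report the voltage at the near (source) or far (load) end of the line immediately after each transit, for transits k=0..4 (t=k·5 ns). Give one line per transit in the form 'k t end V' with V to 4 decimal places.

0 0 source 1.7143
1 5 load 2.0571
2 10 source 2.0082
3 15 load 1.9984
4 20 source 1.9998

Γ_L=0.200000, Γ_S=-0.142857; launch V₁=3·200/350=1.714286
k=0 src: V=1.7143
k=1 load: inc=1.714286, refl=1.714286·0.200000=0.3429; V=0.000000+1.714286+0.342857=2.0571
k=2 src: inc=0.342857, refl=0.342857·-0.142857=-0.0490; V=1.714286+0.342857+-0.048980=2.0082
k=3 load: inc=-0.048980, refl=-0.048980·0.200000=-0.0098; V=2.057143+-0.048980+-0.009796=1.9984
k=4 src: inc=-0.009796, refl=-0.009796·-0.142857=0.0014; V=2.008163+-0.009796+0.001399=1.9998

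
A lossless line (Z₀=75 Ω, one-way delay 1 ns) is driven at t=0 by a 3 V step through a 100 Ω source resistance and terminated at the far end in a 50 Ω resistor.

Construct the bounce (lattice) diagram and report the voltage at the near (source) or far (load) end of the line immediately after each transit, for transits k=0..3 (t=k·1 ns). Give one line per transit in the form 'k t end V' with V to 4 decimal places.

Γ_L=-0.200000, Γ_S=0.142857; launch V₁=3·75/175=1.285714
k=0 src: V=1.2857
k=1 load: inc=1.285714, refl=1.285714·-0.200000=-0.2571; V=0.000000+1.285714+-0.257143=1.0286
k=2 src: inc=-0.257143, refl=-0.257143·0.142857=-0.0367; V=1.285714+-0.257143+-0.036735=0.9918
k=3 load: inc=-0.036735, refl=-0.036735·-0.200000=0.0073; V=1.028571+-0.036735+0.007347=0.9992

0 0 source 1.2857
1 1 load 1.0286
2 2 source 0.9918
3 3 load 0.9992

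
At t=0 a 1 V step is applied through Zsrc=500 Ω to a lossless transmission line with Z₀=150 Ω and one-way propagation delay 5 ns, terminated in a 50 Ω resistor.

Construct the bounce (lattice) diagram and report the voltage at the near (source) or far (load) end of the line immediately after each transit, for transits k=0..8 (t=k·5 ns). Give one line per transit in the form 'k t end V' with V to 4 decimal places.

Γ_L=-0.500000, Γ_S=0.538462; launch V₁=1·150/650=0.230769
k=0 src: V=0.2308
k=1 load: inc=0.230769, refl=0.230769·-0.500000=-0.1154; V=0.000000+0.230769+-0.115385=0.1154
k=2 src: inc=-0.115385, refl=-0.115385·0.538462=-0.0621; V=0.230769+-0.115385+-0.062130=0.0533
k=3 load: inc=-0.062130, refl=-0.062130·-0.500000=0.0311; V=0.115385+-0.062130+0.031065=0.0843
k=4 src: inc=0.031065, refl=0.031065·0.538462=0.0167; V=0.053254+0.031065+0.016727=0.1010
k=5 load: inc=0.016727, refl=0.016727·-0.500000=-0.0084; V=0.084320+0.016727+-0.008364=0.0927
k=6 src: inc=-0.008364, refl=-0.008364·0.538462=-0.0045; V=0.101047+-0.008364+-0.004504=0.0882
k=7 load: inc=-0.004504, refl=-0.004504·-0.500000=0.0023; V=0.092683+-0.004504+0.002252=0.0904
k=8 src: inc=0.002252, refl=0.002252·0.538462=0.0012; V=0.088180+0.002252+0.001212=0.0916

0 0 source 0.2308
1 5 load 0.1154
2 10 source 0.0533
3 15 load 0.0843
4 20 source 0.1010
5 25 load 0.0927
6 30 source 0.0882
7 35 load 0.0904
8 40 source 0.0916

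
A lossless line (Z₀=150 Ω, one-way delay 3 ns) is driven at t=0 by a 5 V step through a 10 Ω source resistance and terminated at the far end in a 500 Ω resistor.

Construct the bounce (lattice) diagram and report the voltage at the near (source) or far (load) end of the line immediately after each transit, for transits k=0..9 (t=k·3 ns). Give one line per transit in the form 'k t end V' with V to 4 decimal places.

0 0 source 4.6875
1 3 load 7.2115
2 6 source 5.0030
3 9 load 3.8138
4 12 source 4.8544
5 15 load 5.4147
6 18 source 4.9244
7 21 load 4.6604
8 24 source 4.8914
9 27 load 5.0158

Γ_L=0.538462, Γ_S=-0.875000; launch V₁=5·150/160=4.687500
k=0 src: V=4.6875
k=1 load: inc=4.687500, refl=4.687500·0.538462=2.5240; V=0.000000+4.687500+2.524038=7.2115
k=2 src: inc=2.524038, refl=2.524038·-0.875000=-2.2085; V=4.687500+2.524038+-2.208534=5.0030
k=3 load: inc=-2.208534, refl=-2.208534·0.538462=-1.1892; V=7.211538+-2.208534+-1.189210=3.8138
k=4 src: inc=-1.189210, refl=-1.189210·-0.875000=1.0406; V=5.003005+-1.189210+1.040559=4.8544
k=5 load: inc=1.040559, refl=1.040559·0.538462=0.5603; V=3.813794+1.040559+0.560301=5.4147
k=6 src: inc=0.560301, refl=0.560301·-0.875000=-0.4903; V=4.854354+0.560301+-0.490263=4.9244
k=7 load: inc=-0.490263, refl=-0.490263·0.538462=-0.2640; V=5.414655+-0.490263+-0.263988=4.6604
k=8 src: inc=-0.263988, refl=-0.263988·-0.875000=0.2310; V=4.924391+-0.263988+0.230990=4.8914
k=9 load: inc=0.230990, refl=0.230990·0.538462=0.1244; V=4.660403+0.230990+0.124379=5.0158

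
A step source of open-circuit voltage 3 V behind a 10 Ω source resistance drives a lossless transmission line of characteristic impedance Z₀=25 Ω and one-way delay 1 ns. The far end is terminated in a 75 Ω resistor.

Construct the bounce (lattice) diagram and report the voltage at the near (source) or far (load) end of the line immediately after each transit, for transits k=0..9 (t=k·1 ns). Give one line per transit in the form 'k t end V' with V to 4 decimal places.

Γ_L=0.500000, Γ_S=-0.428571; launch V₁=3·25/35=2.142857
k=0 src: V=2.1429
k=1 load: inc=2.142857, refl=2.142857·0.500000=1.0714; V=0.000000+2.142857+1.071429=3.2143
k=2 src: inc=1.071429, refl=1.071429·-0.428571=-0.4592; V=2.142857+1.071429+-0.459184=2.7551
k=3 load: inc=-0.459184, refl=-0.459184·0.500000=-0.2296; V=3.214286+-0.459184+-0.229592=2.5255
k=4 src: inc=-0.229592, refl=-0.229592·-0.428571=0.0984; V=2.755102+-0.229592+0.098397=2.6239
k=5 load: inc=0.098397, refl=0.098397·0.500000=0.0492; V=2.525510+0.098397+0.049198=2.6731
k=6 src: inc=0.049198, refl=0.049198·-0.428571=-0.0211; V=2.623907+0.049198+-0.021085=2.6520
k=7 load: inc=-0.021085, refl=-0.021085·0.500000=-0.0105; V=2.673105+-0.021085+-0.010542=2.6415
k=8 src: inc=-0.010542, refl=-0.010542·-0.428571=0.0045; V=2.652020+-0.010542+0.004518=2.6460
k=9 load: inc=0.004518, refl=0.004518·0.500000=0.0023; V=2.641478+0.004518+0.002259=2.6483

0 0 source 2.1429
1 1 load 3.2143
2 2 source 2.7551
3 3 load 2.5255
4 4 source 2.6239
5 5 load 2.6731
6 6 source 2.6520
7 7 load 2.6415
8 8 source 2.6460
9 9 load 2.6483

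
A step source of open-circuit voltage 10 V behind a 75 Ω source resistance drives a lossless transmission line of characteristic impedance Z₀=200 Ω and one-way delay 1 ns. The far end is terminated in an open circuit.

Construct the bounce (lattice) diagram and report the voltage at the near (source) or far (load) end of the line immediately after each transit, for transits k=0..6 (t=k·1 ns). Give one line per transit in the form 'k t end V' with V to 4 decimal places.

Γ_L=1.000000, Γ_S=-0.454545; launch V₁=10·200/275=7.272727
k=0 src: V=7.2727
k=1 load: inc=7.272727, refl=7.272727·1.000000=7.2727; V=0.000000+7.272727+7.272727=14.5455
k=2 src: inc=7.272727, refl=7.272727·-0.454545=-3.3058; V=7.272727+7.272727+-3.305785=11.2397
k=3 load: inc=-3.305785, refl=-3.305785·1.000000=-3.3058; V=14.545455+-3.305785+-3.305785=7.9339
k=4 src: inc=-3.305785, refl=-3.305785·-0.454545=1.5026; V=11.239669+-3.305785+1.502630=9.4365
k=5 load: inc=1.502630, refl=1.502630·1.000000=1.5026; V=7.933884+1.502630+1.502630=10.9391
k=6 src: inc=1.502630, refl=1.502630·-0.454545=-0.6830; V=9.436514+1.502630+-0.683013=10.2561

0 0 source 7.2727
1 1 load 14.5455
2 2 source 11.2397
3 3 load 7.9339
4 4 source 9.4365
5 5 load 10.9391
6 6 source 10.2561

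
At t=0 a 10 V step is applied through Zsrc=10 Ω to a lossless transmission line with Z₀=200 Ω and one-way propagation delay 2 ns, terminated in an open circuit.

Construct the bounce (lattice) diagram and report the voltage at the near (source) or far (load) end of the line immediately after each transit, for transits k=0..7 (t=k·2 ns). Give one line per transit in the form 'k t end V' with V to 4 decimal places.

Γ_L=1.000000, Γ_S=-0.904762; launch V₁=10·200/210=9.523810
k=0 src: V=9.5238
k=1 load: inc=9.523810, refl=9.523810·1.000000=9.5238; V=0.000000+9.523810+9.523810=19.0476
k=2 src: inc=9.523810, refl=9.523810·-0.904762=-8.6168; V=9.523810+9.523810+-8.616780=10.4308
k=3 load: inc=-8.616780, refl=-8.616780·1.000000=-8.6168; V=19.047619+-8.616780+-8.616780=1.8141
k=4 src: inc=-8.616780, refl=-8.616780·-0.904762=7.7961; V=10.430839+-8.616780+7.796134=9.6102
k=5 load: inc=7.796134, refl=7.796134·1.000000=7.7961; V=1.814059+7.796134+7.796134=17.4063
k=6 src: inc=7.796134, refl=7.796134·-0.904762=-7.0536; V=9.610193+7.796134+-7.053645=10.3527
k=7 load: inc=-7.053645, refl=-7.053645·1.000000=-7.0536; V=17.406328+-7.053645+-7.053645=3.2990

0 0 source 9.5238
1 2 load 19.0476
2 4 source 10.4308
3 6 load 1.8141
4 8 source 9.6102
5 10 load 17.4063
6 12 source 10.3527
7 14 load 3.2990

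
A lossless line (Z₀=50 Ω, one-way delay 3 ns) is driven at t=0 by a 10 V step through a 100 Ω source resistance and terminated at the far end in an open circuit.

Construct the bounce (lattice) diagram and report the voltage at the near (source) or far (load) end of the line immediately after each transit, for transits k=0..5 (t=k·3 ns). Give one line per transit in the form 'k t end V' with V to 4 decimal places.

0 0 source 3.3333
1 3 load 6.6667
2 6 source 7.7778
3 9 load 8.8889
4 12 source 9.2593
5 15 load 9.6296

Γ_L=1.000000, Γ_S=0.333333; launch V₁=10·50/150=3.333333
k=0 src: V=3.3333
k=1 load: inc=3.333333, refl=3.333333·1.000000=3.3333; V=0.000000+3.333333+3.333333=6.6667
k=2 src: inc=3.333333, refl=3.333333·0.333333=1.1111; V=3.333333+3.333333+1.111111=7.7778
k=3 load: inc=1.111111, refl=1.111111·1.000000=1.1111; V=6.666667+1.111111+1.111111=8.8889
k=4 src: inc=1.111111, refl=1.111111·0.333333=0.3704; V=7.777778+1.111111+0.370370=9.2593
k=5 load: inc=0.370370, refl=0.370370·1.000000=0.3704; V=8.888889+0.370370+0.370370=9.6296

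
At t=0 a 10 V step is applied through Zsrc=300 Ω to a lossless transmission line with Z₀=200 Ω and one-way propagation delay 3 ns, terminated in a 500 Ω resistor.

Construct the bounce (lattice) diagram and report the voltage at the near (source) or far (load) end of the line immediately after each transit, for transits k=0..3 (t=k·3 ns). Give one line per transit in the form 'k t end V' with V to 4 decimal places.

0 0 source 4.0000
1 3 load 5.7143
2 6 source 6.0571
3 9 load 6.2041

Γ_L=0.428571, Γ_S=0.200000; launch V₁=10·200/500=4.000000
k=0 src: V=4.0000
k=1 load: inc=4.000000, refl=4.000000·0.428571=1.7143; V=0.000000+4.000000+1.714286=5.7143
k=2 src: inc=1.714286, refl=1.714286·0.200000=0.3429; V=4.000000+1.714286+0.342857=6.0571
k=3 load: inc=0.342857, refl=0.342857·0.428571=0.1469; V=5.714286+0.342857+0.146939=6.2041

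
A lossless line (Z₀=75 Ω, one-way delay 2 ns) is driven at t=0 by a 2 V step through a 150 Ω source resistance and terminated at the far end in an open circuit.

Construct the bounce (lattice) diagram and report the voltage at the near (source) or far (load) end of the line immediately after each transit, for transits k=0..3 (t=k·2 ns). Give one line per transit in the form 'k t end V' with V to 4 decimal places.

0 0 source 0.6667
1 2 load 1.3333
2 4 source 1.5556
3 6 load 1.7778

Γ_L=1.000000, Γ_S=0.333333; launch V₁=2·75/225=0.666667
k=0 src: V=0.6667
k=1 load: inc=0.666667, refl=0.666667·1.000000=0.6667; V=0.000000+0.666667+0.666667=1.3333
k=2 src: inc=0.666667, refl=0.666667·0.333333=0.2222; V=0.666667+0.666667+0.222222=1.5556
k=3 load: inc=0.222222, refl=0.222222·1.000000=0.2222; V=1.333333+0.222222+0.222222=1.7778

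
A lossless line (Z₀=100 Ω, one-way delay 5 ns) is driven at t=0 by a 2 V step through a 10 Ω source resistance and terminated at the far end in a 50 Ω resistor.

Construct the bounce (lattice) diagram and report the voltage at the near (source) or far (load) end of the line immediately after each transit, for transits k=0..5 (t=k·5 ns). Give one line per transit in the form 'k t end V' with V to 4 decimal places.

0 0 source 1.8182
1 5 load 1.2121
2 10 source 1.7080
3 15 load 1.5427
4 20 source 1.6779
5 25 load 1.6329

Γ_L=-0.333333, Γ_S=-0.818182; launch V₁=2·100/110=1.818182
k=0 src: V=1.8182
k=1 load: inc=1.818182, refl=1.818182·-0.333333=-0.6061; V=0.000000+1.818182+-0.606061=1.2121
k=2 src: inc=-0.606061, refl=-0.606061·-0.818182=0.4959; V=1.818182+-0.606061+0.495868=1.7080
k=3 load: inc=0.495868, refl=0.495868·-0.333333=-0.1653; V=1.212121+0.495868+-0.165289=1.5427
k=4 src: inc=-0.165289, refl=-0.165289·-0.818182=0.1352; V=1.707989+-0.165289+0.135237=1.6779
k=5 load: inc=0.135237, refl=0.135237·-0.333333=-0.0451; V=1.542700+0.135237+-0.045079=1.6329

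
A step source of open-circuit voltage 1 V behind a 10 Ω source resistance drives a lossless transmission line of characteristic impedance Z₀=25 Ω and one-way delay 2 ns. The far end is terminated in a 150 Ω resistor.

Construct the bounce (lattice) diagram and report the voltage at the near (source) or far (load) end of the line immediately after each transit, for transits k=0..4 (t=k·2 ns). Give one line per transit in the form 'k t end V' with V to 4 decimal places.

0 0 source 0.7143
1 2 load 1.2245
2 4 source 1.0058
3 6 load 0.8496
4 8 source 0.9166

Γ_L=0.714286, Γ_S=-0.428571; launch V₁=1·25/35=0.714286
k=0 src: V=0.7143
k=1 load: inc=0.714286, refl=0.714286·0.714286=0.5102; V=0.000000+0.714286+0.510204=1.2245
k=2 src: inc=0.510204, refl=0.510204·-0.428571=-0.2187; V=0.714286+0.510204+-0.218659=1.0058
k=3 load: inc=-0.218659, refl=-0.218659·0.714286=-0.1562; V=1.224490+-0.218659+-0.156185=0.8496
k=4 src: inc=-0.156185, refl=-0.156185·-0.428571=0.0669; V=1.005831+-0.156185+0.066936=0.9166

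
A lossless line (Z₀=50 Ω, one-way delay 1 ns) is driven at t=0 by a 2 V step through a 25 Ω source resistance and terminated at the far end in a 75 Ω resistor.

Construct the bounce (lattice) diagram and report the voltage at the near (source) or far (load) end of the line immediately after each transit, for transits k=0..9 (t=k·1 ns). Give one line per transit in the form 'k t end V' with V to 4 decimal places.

0 0 source 1.3333
1 1 load 1.6000
2 2 source 1.5111
3 3 load 1.4933
4 4 source 1.4993
5 5 load 1.5004
6 6 source 1.5000
7 7 load 1.5000
8 8 source 1.5000
9 9 load 1.5000

Γ_L=0.200000, Γ_S=-0.333333; launch V₁=2·50/75=1.333333
k=0 src: V=1.3333
k=1 load: inc=1.333333, refl=1.333333·0.200000=0.2667; V=0.000000+1.333333+0.266667=1.6000
k=2 src: inc=0.266667, refl=0.266667·-0.333333=-0.0889; V=1.333333+0.266667+-0.088889=1.5111
k=3 load: inc=-0.088889, refl=-0.088889·0.200000=-0.0178; V=1.600000+-0.088889+-0.017778=1.4933
k=4 src: inc=-0.017778, refl=-0.017778·-0.333333=0.0059; V=1.511111+-0.017778+0.005926=1.4993
k=5 load: inc=0.005926, refl=0.005926·0.200000=0.0012; V=1.493333+0.005926+0.001185=1.5004
k=6 src: inc=0.001185, refl=0.001185·-0.333333=-0.0004; V=1.499259+0.001185+-0.000395=1.5000
k=7 load: inc=-0.000395, refl=-0.000395·0.200000=-0.0001; V=1.500444+-0.000395+-0.000079=1.5000
k=8 src: inc=-0.000079, refl=-0.000079·-0.333333=0.0000; V=1.500049+-0.000079+0.000026=1.5000
k=9 load: inc=0.000026, refl=0.000026·0.200000=0.0000; V=1.499970+0.000026+0.000005=1.5000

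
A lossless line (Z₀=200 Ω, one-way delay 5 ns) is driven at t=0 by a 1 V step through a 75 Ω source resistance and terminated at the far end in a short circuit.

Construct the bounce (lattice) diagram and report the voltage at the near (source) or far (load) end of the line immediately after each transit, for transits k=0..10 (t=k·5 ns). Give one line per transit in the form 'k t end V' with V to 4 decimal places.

0 0 source 0.7273
1 5 load 0.0000
2 10 source 0.3306
3 15 load 0.0000
4 20 source 0.1503
5 25 load 0.0000
6 30 source 0.0683
7 35 load 0.0000
8 40 source 0.0310
9 45 load 0.0000
10 50 source 0.0141

Γ_L=-1.000000, Γ_S=-0.454545; launch V₁=1·200/275=0.727273
k=0 src: V=0.7273
k=1 load: inc=0.727273, refl=0.727273·-1.000000=-0.7273; V=0.000000+0.727273+-0.727273=0.0000
k=2 src: inc=-0.727273, refl=-0.727273·-0.454545=0.3306; V=0.727273+-0.727273+0.330579=0.3306
k=3 load: inc=0.330579, refl=0.330579·-1.000000=-0.3306; V=0.000000+0.330579+-0.330579=0.0000
k=4 src: inc=-0.330579, refl=-0.330579·-0.454545=0.1503; V=0.330579+-0.330579+0.150263=0.1503
k=5 load: inc=0.150263, refl=0.150263·-1.000000=-0.1503; V=0.000000+0.150263+-0.150263=0.0000
k=6 src: inc=-0.150263, refl=-0.150263·-0.454545=0.0683; V=0.150263+-0.150263+0.068301=0.0683
k=7 load: inc=0.068301, refl=0.068301·-1.000000=-0.0683; V=0.000000+0.068301+-0.068301=0.0000
k=8 src: inc=-0.068301, refl=-0.068301·-0.454545=0.0310; V=0.068301+-0.068301+0.031046=0.0310
k=9 load: inc=0.031046, refl=0.031046·-1.000000=-0.0310; V=0.000000+0.031046+-0.031046=0.0000
k=10 src: inc=-0.031046, refl=-0.031046·-0.454545=0.0141; V=0.031046+-0.031046+0.014112=0.0141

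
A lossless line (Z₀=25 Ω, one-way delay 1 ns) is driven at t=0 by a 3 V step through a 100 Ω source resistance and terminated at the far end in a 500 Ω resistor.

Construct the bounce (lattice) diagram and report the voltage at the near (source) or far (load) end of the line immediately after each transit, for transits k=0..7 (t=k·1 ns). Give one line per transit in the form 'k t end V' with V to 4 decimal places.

Γ_L=0.904762, Γ_S=0.600000; launch V₁=3·25/125=0.600000
k=0 src: V=0.6000
k=1 load: inc=0.600000, refl=0.600000·0.904762=0.5429; V=0.000000+0.600000+0.542857=1.1429
k=2 src: inc=0.542857, refl=0.542857·0.600000=0.3257; V=0.600000+0.542857+0.325714=1.4686
k=3 load: inc=0.325714, refl=0.325714·0.904762=0.2947; V=1.142857+0.325714+0.294694=1.7633
k=4 src: inc=0.294694, refl=0.294694·0.600000=0.1768; V=1.468571+0.294694+0.176816=1.9401
k=5 load: inc=0.176816, refl=0.176816·0.904762=0.1600; V=1.763265+0.176816+0.159977=2.1001
k=6 src: inc=0.159977, refl=0.159977·0.600000=0.0960; V=1.940082+0.159977+0.095986=2.1960
k=7 load: inc=0.095986, refl=0.095986·0.904762=0.0868; V=2.100058+0.095986+0.086844=2.2829

0 0 source 0.6000
1 1 load 1.1429
2 2 source 1.4686
3 3 load 1.7633
4 4 source 1.9401
5 5 load 2.1001
6 6 source 2.1960
7 7 load 2.2829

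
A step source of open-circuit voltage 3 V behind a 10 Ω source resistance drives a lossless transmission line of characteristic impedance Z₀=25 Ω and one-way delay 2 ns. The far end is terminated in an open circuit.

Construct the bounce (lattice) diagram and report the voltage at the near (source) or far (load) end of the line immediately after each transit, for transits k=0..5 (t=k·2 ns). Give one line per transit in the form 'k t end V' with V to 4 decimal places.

0 0 source 2.1429
1 2 load 4.2857
2 4 source 3.3673
3 6 load 2.4490
4 8 source 2.8426
5 10 load 3.2362

Γ_L=1.000000, Γ_S=-0.428571; launch V₁=3·25/35=2.142857
k=0 src: V=2.1429
k=1 load: inc=2.142857, refl=2.142857·1.000000=2.1429; V=0.000000+2.142857+2.142857=4.2857
k=2 src: inc=2.142857, refl=2.142857·-0.428571=-0.9184; V=2.142857+2.142857+-0.918367=3.3673
k=3 load: inc=-0.918367, refl=-0.918367·1.000000=-0.9184; V=4.285714+-0.918367+-0.918367=2.4490
k=4 src: inc=-0.918367, refl=-0.918367·-0.428571=0.3936; V=3.367347+-0.918367+0.393586=2.8426
k=5 load: inc=0.393586, refl=0.393586·1.000000=0.3936; V=2.448980+0.393586+0.393586=3.2362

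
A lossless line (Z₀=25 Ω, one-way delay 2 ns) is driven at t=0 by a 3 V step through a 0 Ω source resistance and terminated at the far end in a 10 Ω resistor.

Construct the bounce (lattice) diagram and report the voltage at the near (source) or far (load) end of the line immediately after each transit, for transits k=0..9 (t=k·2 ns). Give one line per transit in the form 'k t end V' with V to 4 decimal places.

Γ_L=-0.428571, Γ_S=-1.000000; launch V₁=3·25/25=3.000000
k=0 src: V=3.0000
k=1 load: inc=3.000000, refl=3.000000·-0.428571=-1.2857; V=0.000000+3.000000+-1.285714=1.7143
k=2 src: inc=-1.285714, refl=-1.285714·-1.000000=1.2857; V=3.000000+-1.285714+1.285714=3.0000
k=3 load: inc=1.285714, refl=1.285714·-0.428571=-0.5510; V=1.714286+1.285714+-0.551020=2.4490
k=4 src: inc=-0.551020, refl=-0.551020·-1.000000=0.5510; V=3.000000+-0.551020+0.551020=3.0000
k=5 load: inc=0.551020, refl=0.551020·-0.428571=-0.2362; V=2.448980+0.551020+-0.236152=2.7638
k=6 src: inc=-0.236152, refl=-0.236152·-1.000000=0.2362; V=3.000000+-0.236152+0.236152=3.0000
k=7 load: inc=0.236152, refl=0.236152·-0.428571=-0.1012; V=2.763848+0.236152+-0.101208=2.8988
k=8 src: inc=-0.101208, refl=-0.101208·-1.000000=0.1012; V=3.000000+-0.101208+0.101208=3.0000
k=9 load: inc=0.101208, refl=0.101208·-0.428571=-0.0434; V=2.898792+0.101208+-0.043375=2.9566

0 0 source 3.0000
1 2 load 1.7143
2 4 source 3.0000
3 6 load 2.4490
4 8 source 3.0000
5 10 load 2.7638
6 12 source 3.0000
7 14 load 2.8988
8 16 source 3.0000
9 18 load 2.9566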